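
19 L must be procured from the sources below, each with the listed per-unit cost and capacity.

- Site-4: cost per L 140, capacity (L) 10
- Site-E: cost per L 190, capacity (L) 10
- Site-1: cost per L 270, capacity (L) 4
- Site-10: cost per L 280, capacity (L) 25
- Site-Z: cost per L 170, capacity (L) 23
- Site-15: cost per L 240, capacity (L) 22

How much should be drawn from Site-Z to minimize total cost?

9

Fill from the cheapest source first.
Take 10 from Site-4 at 140 — need 9 more.
Take 9 from Site-Z at 170 to finish.
Site-E, Site-15, Site-1, Site-10: unused.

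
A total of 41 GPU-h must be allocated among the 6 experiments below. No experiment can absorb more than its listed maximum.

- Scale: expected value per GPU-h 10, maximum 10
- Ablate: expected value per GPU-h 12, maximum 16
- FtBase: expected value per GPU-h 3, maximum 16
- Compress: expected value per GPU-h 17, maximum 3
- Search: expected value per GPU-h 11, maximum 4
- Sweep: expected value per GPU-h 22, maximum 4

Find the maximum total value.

487

Highest expected value per GPU-h first: Sweep 22 > Compress 17 > Ablate 12 > Search 11 > Scale 10 > FtBase 3.
Sweep takes 4 to reach its cap of 4 → 37 left.
Compress takes 3 to reach its cap of 3 → 34 left.
Ablate: +16 to 16 (cap) → 18 left.
Give Search 4 to hit its cap of 4 → 14 left.
Scale: +10 to 10 (cap) → 4 left.
FtBase: +4 (room for 16) → 4. Pool exhausted.
Total = 10×10 + 12×16 + 3×4 + 17×3 + 11×4 + 22×4 = 487.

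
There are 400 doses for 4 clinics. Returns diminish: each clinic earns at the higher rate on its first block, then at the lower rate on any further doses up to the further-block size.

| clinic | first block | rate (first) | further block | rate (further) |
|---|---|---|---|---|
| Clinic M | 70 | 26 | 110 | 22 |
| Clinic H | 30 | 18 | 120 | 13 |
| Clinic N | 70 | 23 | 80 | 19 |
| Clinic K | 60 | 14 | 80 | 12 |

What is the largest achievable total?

Treat each block as its own option and order by rate: Clinic M/first 26 > Clinic N/first 23 > Clinic M/second 22 > Clinic N/second 19 > Clinic H/first 18 > Clinic K/first 14 > Clinic H/second 13 > Clinic K/second 12.
Clinic M/first (26): +70 — 330 left.
Clinic N/first (23): +70 — 260 left.
Clinic M second at 22: fill all 110 — 150 left.
Fill Clinic N second block (80 at 19) — 70 left.
Clinic H/first (18): +30 — 40 left.
Clinic K/first: +40 of 60 at 14; pool empty.
Total = 26×70 + 23×70 + 22×110 + 19×80 + 18×30 + 14×40 = 8470.

8470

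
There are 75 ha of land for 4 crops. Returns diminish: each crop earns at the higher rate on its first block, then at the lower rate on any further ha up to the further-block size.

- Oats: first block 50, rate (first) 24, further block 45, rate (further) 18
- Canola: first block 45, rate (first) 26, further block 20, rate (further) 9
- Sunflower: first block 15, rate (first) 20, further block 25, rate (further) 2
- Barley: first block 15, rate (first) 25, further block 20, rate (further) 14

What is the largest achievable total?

1905

Treat each block as its own option and order by rate: Canola/tier1 26 > Barley/tier1 25 > Oats/tier1 24 > Sunflower/tier1 20 > Oats/tier2 18 > Barley/tier2 14 > Canola/tier2 9 > Sunflower/tier2 2.
Fill Canola tier1 block (45 at 26) ; 30 left.
Barley tier1 at 25: fill all 15 ; 15 left.
Oats/tier1: +15 of 50 at 24; pool empty.
Total = 26×45 + 25×15 + 24×15 = 1905.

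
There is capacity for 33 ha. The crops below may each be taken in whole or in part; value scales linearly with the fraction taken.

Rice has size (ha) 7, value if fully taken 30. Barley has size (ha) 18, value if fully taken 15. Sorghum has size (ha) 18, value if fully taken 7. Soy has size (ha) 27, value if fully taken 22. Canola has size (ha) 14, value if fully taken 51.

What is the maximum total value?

Best value per unit of size first: Rice 30/7≈4.29, Canola 51/14≈3.64, Barley 15/18≈0.833, Soy 22/27≈0.815, Sorghum 7/18≈0.389.
Take all of Rice (7 ha, value 30) — 26 ha left.
All 14 ha of Canola fit (value 51) — 12 remain.
12 ha left: a 12/18 share of Barley gives 15×12/18 = 10.
Total value = 91.

91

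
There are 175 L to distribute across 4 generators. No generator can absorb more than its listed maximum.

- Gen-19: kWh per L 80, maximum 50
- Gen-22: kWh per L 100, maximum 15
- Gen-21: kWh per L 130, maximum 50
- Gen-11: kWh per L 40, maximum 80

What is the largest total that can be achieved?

Order the generators by kWh per L: Gen-21 130 > Gen-22 100 > Gen-19 80 > Gen-11 40.
Give Gen-21 50 to hit its cap of 50 → 125 left.
Gen-22: +15 to 15 (cap) → 110 left.
Gen-19: +50 to 50 (cap) → 60 left.
Only 60 left; Gen-11 takes them to reach 60.
Total = 80×50 + 100×15 + 130×50 + 40×60 = 14400.

14400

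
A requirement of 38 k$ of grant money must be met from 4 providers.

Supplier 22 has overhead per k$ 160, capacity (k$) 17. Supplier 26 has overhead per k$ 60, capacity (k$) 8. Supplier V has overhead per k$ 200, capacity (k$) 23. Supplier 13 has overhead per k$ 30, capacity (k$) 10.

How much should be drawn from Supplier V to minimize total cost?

3

Fill from the cheapest provider first.
Supplier 13 at 30: take all 10 k$ → 28 still needed.
Supplier 26 at 60: take all 8 k$ → 20 still needed.
Supplier 22 (160): use full 17 → 3 k$ to go.
Take 3 from Supplier V at 200 to finish.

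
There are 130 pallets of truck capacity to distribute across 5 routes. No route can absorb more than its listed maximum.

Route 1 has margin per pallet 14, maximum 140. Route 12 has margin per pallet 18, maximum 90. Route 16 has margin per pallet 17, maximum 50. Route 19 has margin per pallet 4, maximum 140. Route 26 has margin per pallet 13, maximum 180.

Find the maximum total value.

Rank by margin per pallet: Route 12 18 > Route 16 17 > Route 1 14 > Route 26 13 > Route 19 4.
Route 12: +90 to 90 (cap) → 40 left.
Route 16 has room for 50 but only 40 remain, so it gets 40.
Total = 18×90 + 17×40 = 2300.

2300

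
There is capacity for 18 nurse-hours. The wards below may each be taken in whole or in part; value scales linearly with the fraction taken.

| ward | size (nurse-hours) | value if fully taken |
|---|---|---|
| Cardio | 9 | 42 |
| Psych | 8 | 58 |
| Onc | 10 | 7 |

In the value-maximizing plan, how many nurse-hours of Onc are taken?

1

Best value per unit of size first: Psych 58/8≈7.25, Cardio 42/9≈4.67, Onc 7/10≈0.7.
Psych: take in full, 8 nurse-hours for value 58 — 10 left.
All 9 nurse-hours of Cardio fit (value 42) — 1 remain.
Fill the last 1 nurse-hours with part of Onc: 1/10 of it earns 0.7.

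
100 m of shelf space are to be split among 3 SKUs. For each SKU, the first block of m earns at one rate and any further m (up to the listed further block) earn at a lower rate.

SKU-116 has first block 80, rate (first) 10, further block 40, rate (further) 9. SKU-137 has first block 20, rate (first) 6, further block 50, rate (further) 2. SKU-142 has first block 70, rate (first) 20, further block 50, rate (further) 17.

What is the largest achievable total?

Rank every tier by rate: SKU-142/T1 20 > SKU-142/T2 17 > SKU-116/T1 10 > SKU-116/T2 9 > SKU-137/T1 6 > SKU-137/T2 2.
Fill SKU-142 T1 block (70 at 20) — 30 left.
SKU-142 T2 at 17: only 30 left, fill 30.
Total = 20×70 + 17×30 = 1910.

1910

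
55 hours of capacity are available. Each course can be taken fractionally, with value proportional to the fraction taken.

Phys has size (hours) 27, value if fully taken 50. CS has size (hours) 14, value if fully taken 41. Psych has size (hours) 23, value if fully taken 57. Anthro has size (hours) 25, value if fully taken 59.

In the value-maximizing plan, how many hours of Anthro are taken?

Rank by value-to-size ratio: CS 41/14≈2.93, Psych 57/23≈2.48, Anthro 59/25≈2.36, Phys 50/27≈1.85.
All 14 hours of CS fit (value 41) ; 41 remain.
All 23 hours of Psych fit (value 57) ; 18 remain.
Only 18 hours remain; take 18/25 of Anthro for value 59×18/25 = 42.48.

18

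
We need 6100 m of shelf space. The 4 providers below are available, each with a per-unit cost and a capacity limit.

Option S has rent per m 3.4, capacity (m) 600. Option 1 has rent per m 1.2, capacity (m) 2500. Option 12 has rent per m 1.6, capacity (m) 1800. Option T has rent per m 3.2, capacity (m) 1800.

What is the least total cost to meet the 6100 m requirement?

11640

Fill from the cheapest provider first.
Option 1 (1.2): use full 2500 → 3600 m to go.
Option 12 at 1.6: take all 1800 m → 1800 still needed.
Option T (3.2): use full 1800 → 0 m to go.
Option S: unused.
Cost = 2500×1.2 + 1800×1.6 + 1800×3.2 = 11640.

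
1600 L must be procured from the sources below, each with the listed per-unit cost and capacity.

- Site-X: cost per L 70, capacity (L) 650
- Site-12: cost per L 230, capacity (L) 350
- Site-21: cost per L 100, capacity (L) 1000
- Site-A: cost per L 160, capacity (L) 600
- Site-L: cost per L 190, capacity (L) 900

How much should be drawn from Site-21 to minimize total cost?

950

Cheapest first:
Site-X at 70: take all 650 L ; 950 still needed.
Site-21 at 100: take 950 of its 1000 ; requirement met.
Site-A, Site-L, Site-12: unused.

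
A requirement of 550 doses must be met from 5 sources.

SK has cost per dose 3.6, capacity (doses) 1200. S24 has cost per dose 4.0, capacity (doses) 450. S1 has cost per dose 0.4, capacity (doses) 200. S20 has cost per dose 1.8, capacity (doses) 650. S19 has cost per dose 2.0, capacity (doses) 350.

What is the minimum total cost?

Fill from the cheapest source first.
Take 200 from S1 at 0.4 → need 350 more.
S20 (1.8): take the remaining 350 → done.
S19, SK, S24: unused.
Cost = 200×0.4 + 350×1.8 = 710.

710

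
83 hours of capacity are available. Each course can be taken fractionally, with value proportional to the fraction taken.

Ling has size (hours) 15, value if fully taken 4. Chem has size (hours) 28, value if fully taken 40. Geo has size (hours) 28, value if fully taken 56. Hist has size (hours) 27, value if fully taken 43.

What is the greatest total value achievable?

Best value per unit of size first: Geo 56/28≈2, Hist 43/27≈1.59, Chem 40/28≈1.43, Ling 4/15≈0.267.
Geo: take in full, 28 hours for value 56 — 55 left.
All 27 hours of Hist fit (value 43) — 28 remain.
Take all of Chem (28 hours, value 40) — 0 hours left.
Total value = 139.

139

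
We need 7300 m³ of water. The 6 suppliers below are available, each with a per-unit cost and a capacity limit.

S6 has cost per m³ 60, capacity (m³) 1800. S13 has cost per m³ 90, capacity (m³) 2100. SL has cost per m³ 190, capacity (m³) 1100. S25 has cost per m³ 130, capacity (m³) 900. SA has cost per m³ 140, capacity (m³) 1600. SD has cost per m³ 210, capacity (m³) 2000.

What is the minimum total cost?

Fill from the cheapest supplier first.
Take 1800 from S6 at 60 — need 5500 more.
Take 2100 from S13 at 90 — need 3400 more.
S25 (130): use full 900 — 2500 m³ to go.
SA at 140: take all 1600 m³ — 900 still needed.
SL at 190: take 900 of its 1100 — requirement met.
SD: unused.
Cost = 1800×60 + 2100×90 + 900×130 + 1600×140 + 900×190 = 809000.

809000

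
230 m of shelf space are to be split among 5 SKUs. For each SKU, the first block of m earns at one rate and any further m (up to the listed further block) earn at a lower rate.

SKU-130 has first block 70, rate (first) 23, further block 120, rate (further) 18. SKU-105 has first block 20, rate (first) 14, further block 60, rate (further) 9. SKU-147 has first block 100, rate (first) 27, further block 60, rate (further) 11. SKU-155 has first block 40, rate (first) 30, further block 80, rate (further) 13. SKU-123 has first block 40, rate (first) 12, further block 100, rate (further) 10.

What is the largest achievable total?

Order all 10 blocks by rate: SKU-155/first 30 > SKU-147/first 27 > SKU-130/first 23 > SKU-130/second 18 > SKU-105/first 14 > SKU-155/second 13 > SKU-123/first 12 > SKU-147/second 11 > SKU-123/second 10 > SKU-105/second 9.
SKU-155/first (30): +40 → 190 left.
Fill SKU-147 first block (100 at 27) → 90 left.
Fill SKU-130 first block (70 at 23) → 20 left.
SKU-130/second: +20 of 120 at 18; pool empty.
Total = 30×40 + 27×100 + 23×70 + 18×20 = 5870.

5870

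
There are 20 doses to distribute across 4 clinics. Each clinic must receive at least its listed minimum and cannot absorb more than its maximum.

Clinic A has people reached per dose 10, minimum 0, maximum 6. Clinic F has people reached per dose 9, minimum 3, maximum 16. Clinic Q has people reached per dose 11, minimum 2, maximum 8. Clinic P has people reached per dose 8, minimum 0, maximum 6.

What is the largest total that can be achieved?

202

Meeting every minimum uses 0+3+2+0 = 5 doses, leaving 15.
Rank by people reached per dose: Clinic Q 11 > Clinic A 10 > Clinic F 9 > Clinic P 8.
Give Clinic Q 6 more to hit its cap of 8 ; 9 left.
Clinic A: +6 to 6 (cap) ; 3 left.
Clinic F has room for 13 more but only 3 remain, so it gets 6.
Total = 10×6 + 9×6 + 11×8 = 202.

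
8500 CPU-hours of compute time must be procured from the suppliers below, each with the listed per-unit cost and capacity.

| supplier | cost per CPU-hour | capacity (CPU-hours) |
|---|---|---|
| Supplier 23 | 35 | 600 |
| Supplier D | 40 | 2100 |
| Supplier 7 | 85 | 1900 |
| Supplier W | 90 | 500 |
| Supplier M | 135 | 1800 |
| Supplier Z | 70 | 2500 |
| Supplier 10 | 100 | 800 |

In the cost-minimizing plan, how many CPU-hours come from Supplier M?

Use suppliers in increasing cost order.
Take 600 from Supplier 23 at 35 — need 7900 more.
Take 2100 from Supplier D at 40 — need 5800 more.
Take 2500 from Supplier Z at 70 — need 3300 more.
Take 1900 from Supplier 7 at 85 — need 1400 more.
Supplier W at 90: take all 500 CPU-hours — 900 still needed.
Supplier 10 (100): use full 800 — 100 CPU-hours to go.
Supplier M (135): take the remaining 100 — done.

100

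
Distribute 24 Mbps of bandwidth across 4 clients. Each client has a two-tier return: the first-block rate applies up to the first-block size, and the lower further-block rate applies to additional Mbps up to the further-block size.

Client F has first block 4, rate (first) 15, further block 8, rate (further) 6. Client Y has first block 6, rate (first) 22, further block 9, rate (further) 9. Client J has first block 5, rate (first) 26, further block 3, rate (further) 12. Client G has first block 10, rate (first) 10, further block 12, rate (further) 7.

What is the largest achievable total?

Order all 8 blocks by rate: Client J/T1 26 > Client Y/T1 22 > Client F/T1 15 > Client J/T2 12 > Client G/T1 10 > Client Y/T2 9 > Client G/T2 7 > Client F/T2 6.
Client J/T1 (26): +5 — 19 left.
Client Y T1 at 22: fill all 6 — 13 left.
Client F T1 at 15: fill all 4 — 9 left.
Client J T2 at 12: fill all 3 — 6 left.
Client G T1 at 10: only 6 left, fill 6.
Total = 26×5 + 22×6 + 15×4 + 12×3 + 10×6 = 418.

418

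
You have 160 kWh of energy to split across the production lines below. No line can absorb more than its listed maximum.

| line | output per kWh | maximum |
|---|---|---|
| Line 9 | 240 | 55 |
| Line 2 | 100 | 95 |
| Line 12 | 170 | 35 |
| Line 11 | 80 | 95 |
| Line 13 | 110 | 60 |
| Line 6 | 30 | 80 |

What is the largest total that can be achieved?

Order the production lines by output per kWh: Line 9 240 > Line 12 170 > Line 13 110 > Line 2 100 > Line 11 80 > Line 6 30.
Line 9: +55 to 55 (cap) ; 105 left.
Line 12: +35 to 35 (cap) ; 70 left.
Line 13: +60 to 60 (cap) ; 10 left.
Line 2 has room for 95 but only 10 remain, so it gets 10.
Total = 240×55 + 100×10 + 170×35 + 110×60 = 26750.

26750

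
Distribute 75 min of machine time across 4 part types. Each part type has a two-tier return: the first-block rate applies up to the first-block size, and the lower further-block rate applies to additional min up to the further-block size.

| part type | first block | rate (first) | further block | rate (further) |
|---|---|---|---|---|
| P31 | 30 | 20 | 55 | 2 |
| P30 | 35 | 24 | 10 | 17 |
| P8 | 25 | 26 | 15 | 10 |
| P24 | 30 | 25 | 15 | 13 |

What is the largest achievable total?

Order all 8 blocks by rate: P8/tier1 26 > P24/tier1 25 > P30/tier1 24 > P31/tier1 20 > P30/tier2 17 > P24/tier2 13 > P8/tier2 10 > P31/tier2 2.
P8 tier1 at 26: fill all 25 — 50 left.
Fill P24 tier1 block (30 at 25) — 20 left.
P30/tier1: +20 of 35 at 24; pool empty.
Total = 26×25 + 25×30 + 24×20 = 1880.

1880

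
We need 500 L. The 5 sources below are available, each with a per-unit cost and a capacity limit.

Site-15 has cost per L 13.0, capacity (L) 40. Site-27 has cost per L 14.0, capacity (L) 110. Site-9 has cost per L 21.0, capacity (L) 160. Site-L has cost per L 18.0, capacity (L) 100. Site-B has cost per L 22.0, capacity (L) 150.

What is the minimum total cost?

9200

Fill from the cheapest source first.
Site-15 at 13.0: take all 40 L — 460 still needed.
Take 110 from Site-27 at 14.0 — need 350 more.
Site-L (18.0): use full 100 — 250 L to go.
Site-9 (21.0): use full 160 — 90 L to go.
Site-B (22.0): take the remaining 90 — done.
Cost = 40×13.0 + 110×14.0 + 100×18.0 + 160×21.0 + 90×22.0 = 9200.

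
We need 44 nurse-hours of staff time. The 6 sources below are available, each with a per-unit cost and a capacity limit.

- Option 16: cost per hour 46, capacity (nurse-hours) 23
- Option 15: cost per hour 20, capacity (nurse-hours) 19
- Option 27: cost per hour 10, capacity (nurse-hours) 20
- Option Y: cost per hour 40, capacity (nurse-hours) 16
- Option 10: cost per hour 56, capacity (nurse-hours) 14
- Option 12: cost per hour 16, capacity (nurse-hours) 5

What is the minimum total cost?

660

Use sources in increasing cost order.
Option 27 at 10: take all 20 nurse-hours ; 24 still needed.
Take 5 from Option 12 at 16 ; need 19 more.
Option 15 (20): use full 19 ; 0 nurse-hours to go.
Option Y, Option 16, Option 10: unused.
Cost = 20×10 + 5×16 + 19×20 = 660.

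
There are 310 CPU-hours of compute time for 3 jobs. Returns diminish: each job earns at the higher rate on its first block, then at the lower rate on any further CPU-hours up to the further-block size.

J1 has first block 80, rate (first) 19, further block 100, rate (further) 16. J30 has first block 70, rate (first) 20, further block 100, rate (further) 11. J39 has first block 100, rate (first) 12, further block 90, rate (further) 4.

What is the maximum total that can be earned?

5240

Order all 6 blocks by rate: J30/tier1 20 > J1/tier1 19 > J1/tier2 16 > J39/tier1 12 > J30/tier2 11 > J39/tier2 4.
J30/tier1 (20): +70 ; 240 left.
J1/tier1 (19): +80 ; 160 left.
J1/tier2 (16): +100 ; 60 left.
J39/tier1: +60 of 100 at 12; pool empty.
Total = 20×70 + 19×80 + 16×100 + 12×60 = 5240.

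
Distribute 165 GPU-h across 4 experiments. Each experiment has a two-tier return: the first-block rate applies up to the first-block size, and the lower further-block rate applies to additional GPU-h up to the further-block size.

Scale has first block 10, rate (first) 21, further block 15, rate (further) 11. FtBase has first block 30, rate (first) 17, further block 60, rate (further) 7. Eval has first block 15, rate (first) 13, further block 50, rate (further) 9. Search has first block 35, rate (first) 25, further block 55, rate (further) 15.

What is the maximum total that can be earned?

2825

Treat each block as its own option and order by rate: Search/T1 25 > Scale/T1 21 > FtBase/T1 17 > Search/T2 15 > Eval/T1 13 > Scale/T2 11 > Eval/T2 9 > FtBase/T2 7.
Fill Search T1 block (35 at 25) — 130 left.
Scale/T1 (21): +10 — 120 left.
FtBase/T1 (17): +30 — 90 left.
Fill Search T2 block (55 at 15) — 35 left.
Eval/T1 (13): +15 — 20 left.
Scale/T2 (11): +15 — 5 left.
5 remain; put them into Eval T2 at 9.
Total = 25×35 + 21×10 + 17×30 + 15×55 + 13×15 + 11×15 + 9×5 = 2825.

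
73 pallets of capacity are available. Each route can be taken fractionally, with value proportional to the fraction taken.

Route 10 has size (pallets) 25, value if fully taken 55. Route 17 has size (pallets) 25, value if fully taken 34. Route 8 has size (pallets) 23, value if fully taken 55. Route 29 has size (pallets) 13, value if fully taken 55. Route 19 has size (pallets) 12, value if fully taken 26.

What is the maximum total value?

191

Sort by value density: Route 29 55/13≈4.23, Route 8 55/23≈2.39, Route 10 55/25≈2.2, Route 19 26/12≈2.17, Route 17 34/25≈1.36.
Route 29: take in full, 13 pallets for value 55 ; 60 left.
All 23 pallets of Route 8 fit (value 55) ; 37 remain.
All 25 pallets of Route 10 fit (value 55) ; 12 remain.
Route 19: take in full, 12 pallets for value 26 ; 0 left.
Total value = 191.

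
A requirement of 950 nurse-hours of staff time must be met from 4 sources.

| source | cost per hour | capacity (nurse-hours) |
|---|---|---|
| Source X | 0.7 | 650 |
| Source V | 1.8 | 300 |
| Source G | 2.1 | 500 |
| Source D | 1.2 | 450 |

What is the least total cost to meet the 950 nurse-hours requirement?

Fill from the cheapest source first.
Take 650 from Source X at 0.7 → need 300 more.
Take 300 from Source D at 1.2 to finish.
Source V, Source G: unused.
Cost = 650×0.7 + 300×1.2 = 815.

815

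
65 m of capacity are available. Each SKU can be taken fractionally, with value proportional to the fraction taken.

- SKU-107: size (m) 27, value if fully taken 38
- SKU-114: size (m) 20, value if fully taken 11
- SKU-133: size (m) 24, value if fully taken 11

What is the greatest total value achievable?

Rank by value-to-size ratio: SKU-107 38/27≈1.41, SKU-114 11/20≈0.55, SKU-133 11/24≈0.458.
Take all of SKU-107 (27 m, value 38) — 38 m left.
SKU-114: take in full, 20 m for value 11 — 18 left.
Fill the last 18 m with part of SKU-133: 18/24 of it earns 8.25.
Total value = 57.25.

57.25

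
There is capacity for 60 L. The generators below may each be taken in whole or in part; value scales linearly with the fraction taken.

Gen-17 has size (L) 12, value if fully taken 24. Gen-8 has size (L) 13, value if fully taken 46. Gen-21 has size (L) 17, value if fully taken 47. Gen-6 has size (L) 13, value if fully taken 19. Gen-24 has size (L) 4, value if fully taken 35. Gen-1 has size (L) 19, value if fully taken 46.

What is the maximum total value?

188

Sort by value density: Gen-24 35/4≈8.75, Gen-8 46/13≈3.54, Gen-21 47/17≈2.76, Gen-1 46/19≈2.42, Gen-17 24/12≈2, Gen-6 19/13≈1.46.
Take all of Gen-24 (4 L, value 35) — 56 L left.
Take all of Gen-8 (13 L, value 46) — 43 L left.
Gen-21: take in full, 17 L for value 47 — 26 left.
All 19 L of Gen-1 fit (value 46) — 7 remain.
7 L left: a 7/12 share of Gen-17 gives 24×7/12 = 14.
Total value = 188.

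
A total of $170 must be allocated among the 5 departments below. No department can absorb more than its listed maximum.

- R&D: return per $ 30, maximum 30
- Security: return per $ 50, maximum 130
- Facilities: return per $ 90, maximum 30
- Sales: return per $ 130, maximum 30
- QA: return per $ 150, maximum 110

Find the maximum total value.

23100

Highest return per $ first: QA 150 > Sales 130 > Facilities 90 > Security 50 > R&D 30.
QA: +110 to 110 (cap) → 60 left.
Give Sales 30 to hit its cap of 30 → 30 left.
Facilities takes 30 to reach its cap of 30 → 0 left.
Total = 90×30 + 130×30 + 150×110 = 23100.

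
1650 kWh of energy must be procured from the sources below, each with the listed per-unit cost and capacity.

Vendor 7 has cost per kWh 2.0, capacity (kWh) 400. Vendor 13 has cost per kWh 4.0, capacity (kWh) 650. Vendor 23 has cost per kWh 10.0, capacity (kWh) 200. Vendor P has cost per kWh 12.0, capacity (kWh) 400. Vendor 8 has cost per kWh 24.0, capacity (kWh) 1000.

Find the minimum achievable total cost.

Use sources in increasing cost order.
Vendor 7 at 2.0: take all 400 kWh — 1250 still needed.
Vendor 13 (4.0): use full 650 — 600 kWh to go.
Vendor 23 at 10.0: take all 200 kWh — 400 still needed.
Vendor P (12.0): use full 400 — 0 kWh to go.
Vendor 8: unused.
Cost = 400×2.0 + 650×4.0 + 200×10.0 + 400×12.0 = 10200.

10200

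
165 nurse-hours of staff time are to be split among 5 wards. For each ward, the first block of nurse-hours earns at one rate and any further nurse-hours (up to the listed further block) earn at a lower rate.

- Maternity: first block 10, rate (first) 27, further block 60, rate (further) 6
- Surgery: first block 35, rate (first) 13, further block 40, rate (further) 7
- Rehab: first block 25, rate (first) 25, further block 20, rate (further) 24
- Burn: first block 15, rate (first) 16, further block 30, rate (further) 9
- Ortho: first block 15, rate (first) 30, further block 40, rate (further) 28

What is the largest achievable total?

Rank every tier by rate: Ortho/first 30 > Ortho/second 28 > Maternity/first 27 > Rehab/first 25 > Rehab/second 24 > Burn/first 16 > Surgery/first 13 > Burn/second 9 > Surgery/second 7 > Maternity/second 6.
Ortho first at 30: fill all 15 → 150 left.
Ortho/second (28): +40 → 110 left.
Fill Maternity first block (10 at 27) → 100 left.
Rehab/first (25): +25 → 75 left.
Rehab second at 24: fill all 20 → 55 left.
Fill Burn first block (15 at 16) → 40 left.
Fill Surgery first block (35 at 13) → 5 left.
Burn/second: +5 of 30 at 9; pool empty.
Total = 30×15 + 28×40 + 27×10 + 25×25 + 24×20 + 16×15 + 13×35 + 9×5 = 3685.

3685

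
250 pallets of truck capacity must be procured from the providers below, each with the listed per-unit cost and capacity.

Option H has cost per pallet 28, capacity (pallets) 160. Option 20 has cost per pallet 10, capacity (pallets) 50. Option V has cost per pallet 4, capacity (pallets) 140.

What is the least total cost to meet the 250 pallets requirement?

2740

Use providers in increasing cost order.
Take 140 from Option V at 4 → need 110 more.
Take 50 from Option 20 at 10 → need 60 more.
Option H (28): take the remaining 60 → done.
Cost = 140×4 + 50×10 + 60×28 = 2740.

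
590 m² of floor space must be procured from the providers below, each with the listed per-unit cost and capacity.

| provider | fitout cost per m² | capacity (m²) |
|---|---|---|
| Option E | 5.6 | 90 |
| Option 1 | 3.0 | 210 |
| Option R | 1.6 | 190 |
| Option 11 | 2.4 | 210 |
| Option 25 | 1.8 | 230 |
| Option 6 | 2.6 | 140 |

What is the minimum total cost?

Cheapest first:
Take 190 from Option R at 1.6 ; need 400 more.
Take 230 from Option 25 at 1.8 ; need 170 more.
Take 170 from Option 11 at 2.4 to finish.
Option 6, Option 1, Option E: unused.
Cost = 190×1.6 + 230×1.8 + 170×2.4 = 1126.

1126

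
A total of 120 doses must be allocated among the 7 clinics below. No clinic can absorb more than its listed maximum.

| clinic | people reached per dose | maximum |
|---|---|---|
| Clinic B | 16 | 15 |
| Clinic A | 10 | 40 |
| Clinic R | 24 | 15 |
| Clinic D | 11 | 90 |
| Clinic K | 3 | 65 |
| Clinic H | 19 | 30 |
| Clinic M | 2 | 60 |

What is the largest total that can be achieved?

1830

Rank by people reached per dose: Clinic R 24 > Clinic H 19 > Clinic B 16 > Clinic D 11 > Clinic A 10 > Clinic K 3 > Clinic M 2.
Clinic R takes 15 to reach its cap of 15 — 105 left.
Clinic H takes 30 to reach its cap of 30 — 75 left.
Give Clinic B 15 to hit its cap of 15 — 60 left.
Only 60 left; Clinic D takes them to reach 60.
Total = 16×15 + 24×15 + 11×60 + 19×30 = 1830.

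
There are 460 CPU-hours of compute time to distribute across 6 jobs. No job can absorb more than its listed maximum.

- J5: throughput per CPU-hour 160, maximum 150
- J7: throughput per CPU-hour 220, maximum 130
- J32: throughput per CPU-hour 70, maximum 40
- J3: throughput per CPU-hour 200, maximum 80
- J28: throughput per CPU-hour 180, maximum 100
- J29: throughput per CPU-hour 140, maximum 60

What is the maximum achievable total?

86600

Rank by throughput per CPU-hour: J7 220 > J3 200 > J28 180 > J5 160 > J29 140 > J32 70.
J7: +130 to 130 (cap) → 330 left.
J3: +80 to 80 (cap) → 250 left.
Give J28 100 to hit its cap of 100 → 150 left.
Give J5 150 to hit its cap of 150 → 0 left.
Total = 160×150 + 220×130 + 200×80 + 180×100 = 86600.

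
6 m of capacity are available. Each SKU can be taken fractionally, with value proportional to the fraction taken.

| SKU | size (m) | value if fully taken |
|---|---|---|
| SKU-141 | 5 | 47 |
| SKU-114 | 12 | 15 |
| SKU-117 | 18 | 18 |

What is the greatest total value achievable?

Best value per unit of size first: SKU-141 47/5≈9.4, SKU-114 15/12≈1.25, SKU-117 18/18≈1.
All 5 m of SKU-141 fit (value 47) ; 1 remain.
Fill the last 1 m with part of SKU-114: 1/12 of it earns 1.25.
Total value = 48.25.

48.25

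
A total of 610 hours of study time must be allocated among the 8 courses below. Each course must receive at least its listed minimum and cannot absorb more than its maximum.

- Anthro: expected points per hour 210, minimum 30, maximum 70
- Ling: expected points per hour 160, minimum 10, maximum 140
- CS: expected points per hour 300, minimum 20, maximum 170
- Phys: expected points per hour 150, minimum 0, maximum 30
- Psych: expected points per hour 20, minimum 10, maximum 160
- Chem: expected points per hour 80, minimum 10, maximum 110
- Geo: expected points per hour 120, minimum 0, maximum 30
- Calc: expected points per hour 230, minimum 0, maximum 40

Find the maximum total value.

Meeting every minimum uses 30+10+20+0+10+10+0+0 = 80 hours, leaving 530.
Rank by expected points per hour: CS 300 > Calc 230 > Anthro 210 > Ling 160 > Phys 150 > Geo 120 > Chem 80 > Psych 20.
CS takes 150 more to reach its cap of 170 → 380 left.
Calc takes 40 more to reach its cap of 40 → 340 left.
Anthro: +40 to 70 (cap) → 300 left.
Ling takes 130 more to reach its cap of 140 → 170 left.
Give Phys 30 more to hit its cap of 30 → 140 left.
Geo: +30 to 30 (cap) → 110 left.
Chem takes 100 more to reach its cap of 110 → 10 left.
Psych has room for 150 more but only 10 remain, so it gets 20.
Total = 210×70 + 160×140 + 300×170 + 150×30 + 20×20 + 80×110 + 120×30 + 230×40 = 114600.

114600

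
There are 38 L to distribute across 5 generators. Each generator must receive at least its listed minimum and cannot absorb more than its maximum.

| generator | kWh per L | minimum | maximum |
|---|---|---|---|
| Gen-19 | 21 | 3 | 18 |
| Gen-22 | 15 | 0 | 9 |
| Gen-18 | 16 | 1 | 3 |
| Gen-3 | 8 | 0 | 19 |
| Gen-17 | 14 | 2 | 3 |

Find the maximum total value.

643

Meeting every minimum uses 3+0+1+0+2 = 6 L, leaving 32.
Order the generators by kWh per L: Gen-19 21 > Gen-18 16 > Gen-22 15 > Gen-17 14 > Gen-3 8.
Gen-19 takes 15 more to reach its cap of 18 — 17 left.
Gen-18 takes 2 more to reach its cap of 3 — 15 left.
Gen-22 takes 9 more to reach its cap of 9 — 6 left.
Gen-17 takes 1 more to reach its cap of 3 — 5 left.
Gen-3: +5 (room for 19) → 5. Pool exhausted.
Total = 21×18 + 15×9 + 16×3 + 8×5 + 14×3 = 643.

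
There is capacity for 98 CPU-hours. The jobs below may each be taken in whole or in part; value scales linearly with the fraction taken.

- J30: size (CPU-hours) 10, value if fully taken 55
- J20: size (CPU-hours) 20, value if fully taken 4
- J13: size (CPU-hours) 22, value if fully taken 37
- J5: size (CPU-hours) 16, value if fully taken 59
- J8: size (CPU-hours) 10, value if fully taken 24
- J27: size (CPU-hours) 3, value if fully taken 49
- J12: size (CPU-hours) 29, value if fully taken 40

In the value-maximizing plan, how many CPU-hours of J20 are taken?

Sort by value density: J27 49/3≈16.3, J30 55/10≈5.5, J5 59/16≈3.69, J8 24/10≈2.4, J13 37/22≈1.68, J12 40/29≈1.38, J20 4/20≈0.2.
Take all of J27 (3 CPU-hours, value 49) — 95 CPU-hours left.
J30: take in full, 10 CPU-hours for value 55 — 85 left.
All 16 CPU-hours of J5 fit (value 59) — 69 remain.
J8: take in full, 10 CPU-hours for value 24 — 59 left.
Take all of J13 (22 CPU-hours, value 37) — 37 CPU-hours left.
J12: take in full, 29 CPU-hours for value 40 — 8 left.
Only 8 CPU-hours remain; take 8/20 of J20 for value 4×8/20 = 1.6.

8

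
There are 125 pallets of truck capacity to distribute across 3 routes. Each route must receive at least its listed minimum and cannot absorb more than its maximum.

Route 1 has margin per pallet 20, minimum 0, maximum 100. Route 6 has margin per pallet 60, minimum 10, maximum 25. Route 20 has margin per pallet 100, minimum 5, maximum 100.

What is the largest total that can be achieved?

Meeting every minimum uses 0+10+5 = 15 pallets, leaving 110.
Order the routes by margin per pallet: Route 20 100 > Route 6 60 > Route 1 20.
Give Route 20 95 more to hit its cap of 100 → 15 left.
Route 6 takes 15 more to reach its cap of 25 → 0 left.
Total = 60×25 + 100×100 = 11500.

11500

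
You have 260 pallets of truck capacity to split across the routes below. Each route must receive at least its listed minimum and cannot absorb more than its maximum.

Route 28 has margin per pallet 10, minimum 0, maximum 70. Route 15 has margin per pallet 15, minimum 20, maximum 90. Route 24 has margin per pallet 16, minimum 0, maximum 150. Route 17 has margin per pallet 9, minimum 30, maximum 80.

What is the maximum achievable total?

3870

Meeting every minimum uses 0+20+0+30 = 50 pallets, leaving 210.
Highest margin per pallet first: Route 24 16 > Route 15 15 > Route 28 10 > Route 17 9.
Give Route 24 150 more to hit its cap of 150 — 60 left.
Route 15: +60 (room for 70) → 80. Pool exhausted.
Total = 15×80 + 16×150 + 9×30 = 3870.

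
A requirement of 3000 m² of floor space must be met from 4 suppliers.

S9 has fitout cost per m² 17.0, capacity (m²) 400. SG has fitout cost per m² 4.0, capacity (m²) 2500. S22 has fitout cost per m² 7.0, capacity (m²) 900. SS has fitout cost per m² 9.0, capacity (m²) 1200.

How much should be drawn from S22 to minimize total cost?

500

Cheapest first:
SG (4.0): use full 2500 → 500 m² to go.
Take 500 from S22 at 7.0 to finish.
SS, S9: unused.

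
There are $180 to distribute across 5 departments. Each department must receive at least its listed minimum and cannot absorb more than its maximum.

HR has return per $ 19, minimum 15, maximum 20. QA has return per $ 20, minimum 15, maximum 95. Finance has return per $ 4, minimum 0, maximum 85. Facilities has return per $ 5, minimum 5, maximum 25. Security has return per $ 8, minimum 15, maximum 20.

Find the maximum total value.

Meeting every minimum uses 15+15+0+5+15 = 50 $, leaving 130.
Highest return per $ first: QA 20 > HR 19 > Security 8 > Facilities 5 > Finance 4.
QA takes 80 more to reach its cap of 95 — 50 left.
Give HR 5 more to hit its cap of 20 — 45 left.
Give Security 5 more to hit its cap of 20 — 40 left.
Facilities: +20 to 25 (cap) — 20 left.
Only 20 left; Finance takes them to reach 20.
Total = 19×20 + 20×95 + 4×20 + 5×25 + 8×20 = 2645.

2645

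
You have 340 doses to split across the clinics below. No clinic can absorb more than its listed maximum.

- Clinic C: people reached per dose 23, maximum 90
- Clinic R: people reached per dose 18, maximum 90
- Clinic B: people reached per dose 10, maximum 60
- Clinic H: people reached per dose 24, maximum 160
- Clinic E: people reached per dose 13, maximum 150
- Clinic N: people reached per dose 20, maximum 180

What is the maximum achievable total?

7710

Rank by people reached per dose: Clinic H 24 > Clinic C 23 > Clinic N 20 > Clinic R 18 > Clinic E 13 > Clinic B 10.
Clinic H: +160 to 160 (cap) → 180 left.
Give Clinic C 90 to hit its cap of 90 → 90 left.
Clinic N has room for 180 but only 90 remain, so it gets 90.
Total = 23×90 + 24×160 + 20×90 = 7710.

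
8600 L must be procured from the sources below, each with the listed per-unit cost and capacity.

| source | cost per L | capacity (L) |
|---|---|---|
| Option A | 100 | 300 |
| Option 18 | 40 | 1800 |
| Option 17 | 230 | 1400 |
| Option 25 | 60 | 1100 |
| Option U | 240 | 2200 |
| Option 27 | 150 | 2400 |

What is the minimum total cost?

1234000

Cheapest first:
Option 18 (40): use full 1800 ; 6800 L to go.
Take 1100 from Option 25 at 60 ; need 5700 more.
Option A (100): use full 300 ; 5400 L to go.
Take 2400 from Option 27 at 150 ; need 3000 more.
Option 17 (230): use full 1400 ; 1600 L to go.
Option U at 240: take 1600 of its 2200 ; requirement met.
Cost = 1800×40 + 1100×60 + 300×100 + 2400×150 + 1400×230 + 1600×240 = 1234000.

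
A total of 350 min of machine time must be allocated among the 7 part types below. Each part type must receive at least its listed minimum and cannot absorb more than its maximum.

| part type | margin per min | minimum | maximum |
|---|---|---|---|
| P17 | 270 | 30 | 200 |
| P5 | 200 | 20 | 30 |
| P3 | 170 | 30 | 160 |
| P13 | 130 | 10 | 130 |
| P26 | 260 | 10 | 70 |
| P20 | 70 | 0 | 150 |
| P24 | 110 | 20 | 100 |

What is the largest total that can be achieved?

84800

Meeting every minimum uses 30+20+30+10+10+0+20 = 120 min, leaving 230.
Rank by margin per min: P17 270 > P26 260 > P5 200 > P3 170 > P13 130 > P24 110 > P20 70.
P17 takes 170 more to reach its cap of 200 — 60 left.
P26 takes 60 more to reach its cap of 70 — 0 left.
Total = 270×200 + 200×20 + 170×30 + 130×10 + 260×70 + 110×20 = 84800.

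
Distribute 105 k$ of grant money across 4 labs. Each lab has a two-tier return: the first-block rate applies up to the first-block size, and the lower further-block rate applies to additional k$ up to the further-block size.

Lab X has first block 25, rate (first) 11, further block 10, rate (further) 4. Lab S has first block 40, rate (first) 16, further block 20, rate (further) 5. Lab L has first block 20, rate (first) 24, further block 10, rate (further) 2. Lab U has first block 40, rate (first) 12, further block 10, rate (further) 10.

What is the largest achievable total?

Order all 8 blocks by rate: Lab L/first 24 > Lab S/first 16 > Lab U/first 12 > Lab X/first 11 > Lab U/second 10 > Lab S/second 5 > Lab X/second 4 > Lab L/second 2.
Lab L first at 24: fill all 20 — 85 left.
Fill Lab S first block (40 at 16) — 45 left.
Lab U first at 12: fill all 40 — 5 left.
Lab X/first: +5 of 25 at 11; pool empty.
Total = 24×20 + 16×40 + 12×40 + 11×5 = 1655.

1655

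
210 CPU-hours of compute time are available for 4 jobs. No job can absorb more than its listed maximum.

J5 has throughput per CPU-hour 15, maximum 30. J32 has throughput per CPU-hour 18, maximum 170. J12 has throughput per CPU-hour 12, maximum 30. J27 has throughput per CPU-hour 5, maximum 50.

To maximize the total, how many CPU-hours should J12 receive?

Rank by throughput per CPU-hour: J32 18 > J5 15 > J12 12 > J27 5.
J32: +170 to 170 (cap) ; 40 left.
J5 takes 30 to reach its cap of 30 ; 10 left.
J12 has room for 30 but only 10 remain, so it gets 10.

10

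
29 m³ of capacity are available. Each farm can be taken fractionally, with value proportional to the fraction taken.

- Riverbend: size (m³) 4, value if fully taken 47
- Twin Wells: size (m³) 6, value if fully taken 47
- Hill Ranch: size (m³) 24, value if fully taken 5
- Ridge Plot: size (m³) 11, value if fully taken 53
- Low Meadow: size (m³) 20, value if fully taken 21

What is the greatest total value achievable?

Rank by value-to-size ratio: Riverbend 47/4≈11.8, Twin Wells 47/6≈7.83, Ridge Plot 53/11≈4.82, Low Meadow 21/20≈1.05, Hill Ranch 5/24≈0.208.
Riverbend: take in full, 4 m³ for value 47 → 25 left.
Take all of Twin Wells (6 m³, value 47) → 19 m³ left.
Take all of Ridge Plot (11 m³, value 53) → 8 m³ left.
Only 8 m³ remain; take 8/20 of Low Meadow for value 21×8/20 = 8.4.
Total value = 155.4.

155.4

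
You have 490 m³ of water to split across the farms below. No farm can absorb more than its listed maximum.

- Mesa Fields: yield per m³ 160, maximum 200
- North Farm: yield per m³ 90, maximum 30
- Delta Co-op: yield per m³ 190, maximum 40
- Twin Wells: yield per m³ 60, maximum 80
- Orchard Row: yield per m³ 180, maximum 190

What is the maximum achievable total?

78300

Rank by yield per m³: Delta Co-op 190 > Orchard Row 180 > Mesa Fields 160 > North Farm 90 > Twin Wells 60.
Delta Co-op: +40 to 40 (cap) → 450 left.
Give Orchard Row 190 to hit its cap of 190 → 260 left.
Give Mesa Fields 200 to hit its cap of 200 → 60 left.
North Farm takes 30 to reach its cap of 30 → 30 left.
Only 30 left; Twin Wells takes them to reach 30.
Total = 160×200 + 90×30 + 190×40 + 60×30 + 180×190 = 78300.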